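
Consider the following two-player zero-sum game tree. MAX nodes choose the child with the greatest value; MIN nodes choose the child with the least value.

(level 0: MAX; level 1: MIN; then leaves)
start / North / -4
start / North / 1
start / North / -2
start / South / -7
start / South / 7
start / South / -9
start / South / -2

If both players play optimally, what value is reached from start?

-4

North (MIN): min(-4, 1, -2) = -4
South (MIN): min(-7, 7, -9, -2) = -9
start (MAX): max(-4, -9) = -4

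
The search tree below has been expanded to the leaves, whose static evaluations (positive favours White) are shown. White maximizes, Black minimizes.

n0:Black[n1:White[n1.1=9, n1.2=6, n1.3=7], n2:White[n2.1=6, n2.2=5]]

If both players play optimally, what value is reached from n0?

6

n1 (White): max(9, 6, 7) = 9
n2 (White): max(6, 5) = 6
n0 (Black): min(9, 6) = 6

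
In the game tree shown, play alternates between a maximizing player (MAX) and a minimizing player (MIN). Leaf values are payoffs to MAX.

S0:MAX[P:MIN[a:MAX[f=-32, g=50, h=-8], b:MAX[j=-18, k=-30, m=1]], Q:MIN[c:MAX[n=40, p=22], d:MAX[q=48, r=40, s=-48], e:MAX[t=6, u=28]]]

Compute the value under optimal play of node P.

a (MAX): max(-32, 50, -8) = 50
b (MAX): max(-18, -30, 1) = 1
P (MIN): min(50, 1) = 1

1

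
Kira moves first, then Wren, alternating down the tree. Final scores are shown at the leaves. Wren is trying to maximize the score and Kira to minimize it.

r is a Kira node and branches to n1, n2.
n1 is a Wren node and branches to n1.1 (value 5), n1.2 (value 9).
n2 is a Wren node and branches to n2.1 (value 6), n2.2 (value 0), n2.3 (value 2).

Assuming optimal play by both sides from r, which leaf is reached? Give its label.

n1 (Wren): max(5, 9) = 9
n2 (Wren): max(6, 0, 2) = 6
r (Kira): min(9, 6) = 6
At r, Kira picks n2 (lowest: 6).
At n2, Wren picks n2.1 (highest: 6).
Terminal value 6.

n2.1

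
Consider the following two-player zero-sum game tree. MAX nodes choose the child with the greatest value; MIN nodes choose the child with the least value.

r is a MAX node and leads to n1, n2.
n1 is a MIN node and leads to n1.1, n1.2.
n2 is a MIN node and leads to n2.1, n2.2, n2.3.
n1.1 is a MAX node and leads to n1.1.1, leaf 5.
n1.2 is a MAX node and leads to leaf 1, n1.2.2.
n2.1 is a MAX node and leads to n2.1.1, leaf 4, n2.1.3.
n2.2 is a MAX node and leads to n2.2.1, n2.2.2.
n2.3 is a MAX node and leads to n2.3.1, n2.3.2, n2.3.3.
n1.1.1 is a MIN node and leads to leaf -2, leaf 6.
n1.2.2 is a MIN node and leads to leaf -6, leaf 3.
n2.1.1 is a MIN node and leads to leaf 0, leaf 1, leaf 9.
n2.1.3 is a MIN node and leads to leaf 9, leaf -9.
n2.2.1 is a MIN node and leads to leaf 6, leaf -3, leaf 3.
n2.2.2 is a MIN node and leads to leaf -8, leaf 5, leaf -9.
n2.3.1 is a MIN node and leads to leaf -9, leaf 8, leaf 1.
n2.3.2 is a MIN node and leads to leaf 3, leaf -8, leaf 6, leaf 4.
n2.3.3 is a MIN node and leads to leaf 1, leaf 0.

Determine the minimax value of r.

1

n1.1.1 (MIN): min(-2, 6) = -2
n1.1 (MAX): max(-2, 5) = 5
n1.2.2 (MIN): min(-6, 3) = -6
n1.2 (MAX): max(1, -6) = 1
n1 (MIN): min(5, 1) = 1
n2.1.1 (MIN): min(0, 1, 9) = 0
n2.1.3 (MIN): min(9, -9) = -9
n2.1 (MAX): max(0, 4, -9) = 4
n2.2.1 (MIN): min(6, -3, 3) = -3
n2.2.2 (MIN): min(-8, 5, -9) = -9
n2.2 (MAX): max(-3, -9) = -3
n2.3.1 (MIN): min(-9, 8, 1) = -9
n2.3.2 (MIN): min(3, -8, 6, 4) = -8
n2.3.3 (MIN): min(1, 0) = 0
n2.3 (MAX): max(-9, -8, 0) = 0
n2 (MIN): min(4, -3, 0) = -3
r (MAX): max(1, -3) = 1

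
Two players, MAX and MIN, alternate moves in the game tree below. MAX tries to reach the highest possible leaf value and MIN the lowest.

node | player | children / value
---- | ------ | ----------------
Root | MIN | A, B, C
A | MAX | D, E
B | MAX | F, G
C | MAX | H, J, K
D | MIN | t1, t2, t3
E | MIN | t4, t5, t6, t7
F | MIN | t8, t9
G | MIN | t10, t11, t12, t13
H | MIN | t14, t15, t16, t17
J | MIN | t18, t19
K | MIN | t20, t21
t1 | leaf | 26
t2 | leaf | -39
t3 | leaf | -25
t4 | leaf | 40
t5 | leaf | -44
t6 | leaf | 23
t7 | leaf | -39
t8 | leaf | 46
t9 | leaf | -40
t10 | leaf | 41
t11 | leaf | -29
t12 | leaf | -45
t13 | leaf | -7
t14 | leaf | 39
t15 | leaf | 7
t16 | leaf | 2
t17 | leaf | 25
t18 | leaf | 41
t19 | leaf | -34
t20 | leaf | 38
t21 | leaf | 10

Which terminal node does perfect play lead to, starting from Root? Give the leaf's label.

D (MIN): min(26, -39, -25) = -39
E (MIN): min(40, -44, 23, -39) = -44
A (MAX): max(-39, -44) = -39
F (MIN): min(46, -40) = -40
G (MIN): min(41, -29, -45, -7) = -45
B (MAX): max(-40, -45) = -40
H (MIN): min(39, 7, 2, 25) = 2
J (MIN): min(41, -34) = -34
K (MIN): min(38, 10) = 10
C (MAX): max(2, -34, 10) = 10
Root (MIN): min(-39, -40, 10) = -40
At Root, MIN picks B (lowest: -40).
At B, MAX picks F (highest: -40).
At F, MIN picks t9 (lowest: -40).
Terminal value -40.

t9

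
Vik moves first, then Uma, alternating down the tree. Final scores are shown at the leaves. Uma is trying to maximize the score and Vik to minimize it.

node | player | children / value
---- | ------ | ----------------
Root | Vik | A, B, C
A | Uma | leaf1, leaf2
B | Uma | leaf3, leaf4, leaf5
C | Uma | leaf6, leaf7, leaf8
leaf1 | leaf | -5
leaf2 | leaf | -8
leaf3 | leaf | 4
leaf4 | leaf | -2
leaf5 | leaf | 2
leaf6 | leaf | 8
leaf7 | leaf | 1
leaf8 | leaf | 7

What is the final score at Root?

-5

A (Uma): max(-5, -8) = -5
B (Uma): max(4, -2, 2) = 4
C (Uma): max(8, 1, 7) = 8
Root (Vik): min(-5, 4, 8) = -5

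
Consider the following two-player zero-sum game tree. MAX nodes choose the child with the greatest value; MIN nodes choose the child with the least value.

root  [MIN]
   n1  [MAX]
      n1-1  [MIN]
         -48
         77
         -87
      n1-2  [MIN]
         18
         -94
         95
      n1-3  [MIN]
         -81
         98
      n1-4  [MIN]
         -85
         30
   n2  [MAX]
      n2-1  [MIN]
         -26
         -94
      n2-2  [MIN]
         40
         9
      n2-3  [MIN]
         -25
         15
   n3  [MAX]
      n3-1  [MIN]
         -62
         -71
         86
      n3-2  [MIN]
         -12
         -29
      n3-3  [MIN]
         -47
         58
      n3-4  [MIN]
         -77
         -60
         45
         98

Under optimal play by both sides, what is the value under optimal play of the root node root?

-81

n1-1 (MIN): min(-48, 77, -87) = -87
n1-2 (MIN): min(18, -94, 95) = -94
n1-3 (MIN): min(-81, 98) = -81
n1-4 (MIN): min(-85, 30) = -85
n1 (MAX): max(-87, -94, -81, -85) = -81
n2-1 (MIN): min(-26, -94) = -94
n2-2 (MIN): min(40, 9) = 9
n2-3 (MIN): min(-25, 15) = -25
n2 (MAX): max(-94, 9, -25) = 9
n3-1 (MIN): min(-62, -71, 86) = -71
n3-2 (MIN): min(-12, -29) = -29
n3-3 (MIN): min(-47, 58) = -47
n3-4 (MIN): min(-77, -60, 45, 98) = -77
n3 (MAX): max(-71, -29, -47, -77) = -29
root (MIN): min(-81, 9, -29) = -81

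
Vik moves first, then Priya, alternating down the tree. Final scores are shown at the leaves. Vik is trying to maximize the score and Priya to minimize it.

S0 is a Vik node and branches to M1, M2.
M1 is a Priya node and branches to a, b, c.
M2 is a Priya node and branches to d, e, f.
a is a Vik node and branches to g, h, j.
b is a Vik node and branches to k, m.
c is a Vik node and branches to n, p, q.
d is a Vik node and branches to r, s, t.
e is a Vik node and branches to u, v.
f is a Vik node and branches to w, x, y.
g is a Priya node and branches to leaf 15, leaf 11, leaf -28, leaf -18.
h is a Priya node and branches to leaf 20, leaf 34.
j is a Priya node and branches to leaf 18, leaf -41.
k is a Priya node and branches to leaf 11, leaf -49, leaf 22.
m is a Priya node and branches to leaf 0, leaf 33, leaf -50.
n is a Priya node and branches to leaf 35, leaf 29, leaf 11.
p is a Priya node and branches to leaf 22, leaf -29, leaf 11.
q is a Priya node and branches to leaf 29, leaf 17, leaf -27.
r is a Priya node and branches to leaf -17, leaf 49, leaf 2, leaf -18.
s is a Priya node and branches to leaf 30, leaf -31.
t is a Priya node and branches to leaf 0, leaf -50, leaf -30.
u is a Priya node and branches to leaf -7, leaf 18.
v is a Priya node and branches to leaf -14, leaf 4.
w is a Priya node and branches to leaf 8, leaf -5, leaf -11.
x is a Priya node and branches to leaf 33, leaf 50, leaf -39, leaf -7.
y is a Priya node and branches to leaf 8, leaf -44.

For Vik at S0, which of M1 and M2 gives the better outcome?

g (Priya): min(15, 11, -28, -18) = -28
h (Priya): min(20, 34) = 20
j (Priya): min(18, -41) = -41
a (Vik): max(-28, 20, -41) = 20
k (Priya): min(11, -49, 22) = -49
m (Priya): min(0, 33, -50) = -50
b (Vik): max(-49, -50) = -49
n (Priya): min(35, 29, 11) = 11
p (Priya): min(22, -29, 11) = -29
q (Priya): min(29, 17, -27) = -27
c (Vik): max(11, -29, -27) = 11
M1 (Priya): min(20, -49, 11) = -49
r (Priya): min(-17, 49, 2, -18) = -18
s (Priya): min(30, -31) = -31
t (Priya): min(0, -50, -30) = -50
d (Vik): max(-18, -31, -50) = -18
u (Priya): min(-7, 18) = -7
v (Priya): min(-14, 4) = -14
e (Vik): max(-7, -14) = -7
w (Priya): min(8, -5, -11) = -11
x (Priya): min(33, 50, -39, -7) = -39
y (Priya): min(8, -44) = -44
f (Vik): max(-11, -39, -44) = -11
M2 (Priya): min(-18, -7, -11) = -18
Vik prefers the higher value; M1=-49, M2=-18. M2 is better since -18 > -49.

M2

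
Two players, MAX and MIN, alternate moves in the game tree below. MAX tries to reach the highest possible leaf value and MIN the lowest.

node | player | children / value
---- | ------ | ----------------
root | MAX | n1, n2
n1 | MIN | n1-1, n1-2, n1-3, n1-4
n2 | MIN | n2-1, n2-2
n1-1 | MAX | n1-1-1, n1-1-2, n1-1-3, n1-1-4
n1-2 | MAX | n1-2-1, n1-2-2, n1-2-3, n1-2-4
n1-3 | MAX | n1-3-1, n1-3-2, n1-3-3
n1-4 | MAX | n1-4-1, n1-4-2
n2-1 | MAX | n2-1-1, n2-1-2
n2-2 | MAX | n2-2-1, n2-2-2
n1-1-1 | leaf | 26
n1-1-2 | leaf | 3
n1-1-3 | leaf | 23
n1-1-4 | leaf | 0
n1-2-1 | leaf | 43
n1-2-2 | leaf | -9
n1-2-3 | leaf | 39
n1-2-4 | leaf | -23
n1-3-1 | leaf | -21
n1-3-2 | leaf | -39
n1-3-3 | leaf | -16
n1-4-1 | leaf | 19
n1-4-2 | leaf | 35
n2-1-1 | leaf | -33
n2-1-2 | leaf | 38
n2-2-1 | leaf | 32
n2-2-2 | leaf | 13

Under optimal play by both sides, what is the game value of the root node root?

n1-1 (MAX): max(26, 3, 23, 0) = 26
n1-2 (MAX): max(43, -9, 39, -23) = 43
n1-3 (MAX): max(-21, -39, -16) = -16
n1-4 (MAX): max(19, 35) = 35
n1 (MIN): min(26, 43, -16, 35) = -16
n2-1 (MAX): max(-33, 38) = 38
n2-2 (MAX): max(32, 13) = 32
n2 (MIN): min(38, 32) = 32
root (MAX): max(-16, 32) = 32

32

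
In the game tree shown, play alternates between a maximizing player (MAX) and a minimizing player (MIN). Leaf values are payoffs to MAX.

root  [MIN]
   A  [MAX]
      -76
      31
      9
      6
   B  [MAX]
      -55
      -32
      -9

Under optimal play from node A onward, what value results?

31

A (MAX): max(-76, 31, 9, 6) = 31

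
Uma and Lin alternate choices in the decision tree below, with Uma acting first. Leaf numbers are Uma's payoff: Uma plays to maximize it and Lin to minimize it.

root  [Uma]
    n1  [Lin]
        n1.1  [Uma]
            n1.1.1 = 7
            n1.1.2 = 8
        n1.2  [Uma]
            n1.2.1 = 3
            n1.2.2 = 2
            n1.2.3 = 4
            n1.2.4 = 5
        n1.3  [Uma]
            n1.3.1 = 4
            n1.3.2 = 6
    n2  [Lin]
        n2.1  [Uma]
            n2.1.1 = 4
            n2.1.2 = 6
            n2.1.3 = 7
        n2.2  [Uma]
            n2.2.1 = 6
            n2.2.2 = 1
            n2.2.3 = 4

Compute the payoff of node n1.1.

8

n1.1 (Uma): max(7, 8) = 8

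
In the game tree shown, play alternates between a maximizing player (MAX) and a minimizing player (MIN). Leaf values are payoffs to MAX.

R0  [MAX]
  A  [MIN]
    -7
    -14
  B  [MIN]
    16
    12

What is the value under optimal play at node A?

-14

A (MIN): min(-7, -14) = -14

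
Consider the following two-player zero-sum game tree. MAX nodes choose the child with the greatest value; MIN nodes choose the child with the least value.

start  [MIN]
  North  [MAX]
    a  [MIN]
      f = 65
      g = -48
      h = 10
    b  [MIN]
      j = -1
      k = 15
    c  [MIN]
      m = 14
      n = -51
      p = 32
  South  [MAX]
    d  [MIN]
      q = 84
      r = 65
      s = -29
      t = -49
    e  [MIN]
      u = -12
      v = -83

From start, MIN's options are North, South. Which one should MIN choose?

South

a (MIN): min(65, -48, 10) = -48
b (MIN): min(-1, 15) = -1
c (MIN): min(14, -51, 32) = -51
North (MAX): max(-48, -1, -51) = -1
d (MIN): min(84, 65, -29, -49) = -49
e (MIN): min(-12, -83) = -83
South (MAX): max(-49, -83) = -49
start (MIN): min(-1, -49) = -49
MIN at start wants the lowest of {North=-1, South=-49}, so chooses South.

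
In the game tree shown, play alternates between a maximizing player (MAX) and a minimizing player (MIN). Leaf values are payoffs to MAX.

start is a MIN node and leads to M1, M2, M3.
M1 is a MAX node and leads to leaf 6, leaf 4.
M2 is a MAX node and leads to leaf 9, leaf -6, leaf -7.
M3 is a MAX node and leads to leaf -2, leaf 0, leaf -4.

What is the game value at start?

M1 (MAX): max(6, 4) = 6
M2 (MAX): max(9, -6, -7) = 9
M3 (MAX): max(-2, 0, -4) = 0
start (MIN): min(6, 9, 0) = 0

0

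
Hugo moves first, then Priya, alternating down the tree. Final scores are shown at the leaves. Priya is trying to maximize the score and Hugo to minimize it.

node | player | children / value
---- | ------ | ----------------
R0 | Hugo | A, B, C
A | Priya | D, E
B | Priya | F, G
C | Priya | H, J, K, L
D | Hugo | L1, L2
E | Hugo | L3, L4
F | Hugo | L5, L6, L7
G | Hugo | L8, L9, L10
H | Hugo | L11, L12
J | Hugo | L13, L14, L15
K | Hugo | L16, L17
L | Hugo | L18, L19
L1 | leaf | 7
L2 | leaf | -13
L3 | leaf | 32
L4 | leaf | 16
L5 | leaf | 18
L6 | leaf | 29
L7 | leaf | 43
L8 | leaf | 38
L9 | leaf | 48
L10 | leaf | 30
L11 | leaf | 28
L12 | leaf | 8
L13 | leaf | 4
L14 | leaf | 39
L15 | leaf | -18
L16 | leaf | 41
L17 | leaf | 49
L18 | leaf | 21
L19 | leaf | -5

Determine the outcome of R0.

D (Hugo): min(7, -13) = -13
E (Hugo): min(32, 16) = 16
A (Priya): max(-13, 16) = 16
F (Hugo): min(18, 29, 43) = 18
G (Hugo): min(38, 48, 30) = 30
B (Priya): max(18, 30) = 30
H (Hugo): min(28, 8) = 8
J (Hugo): min(4, 39, -18) = -18
K (Hugo): min(41, 49) = 41
L (Hugo): min(21, -5) = -5
C (Priya): max(8, -18, 41, -5) = 41
R0 (Hugo): min(16, 30, 41) = 16

16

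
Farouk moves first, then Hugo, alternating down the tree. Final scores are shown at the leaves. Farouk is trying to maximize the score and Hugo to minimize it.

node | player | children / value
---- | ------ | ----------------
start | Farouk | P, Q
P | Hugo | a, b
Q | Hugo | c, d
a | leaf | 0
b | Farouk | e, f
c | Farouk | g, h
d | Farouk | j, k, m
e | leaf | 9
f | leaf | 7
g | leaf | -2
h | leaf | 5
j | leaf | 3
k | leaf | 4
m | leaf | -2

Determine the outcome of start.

b (Farouk): max(9, 7) = 9
P (Hugo): min(0, 9) = 0
c (Farouk): max(-2, 5) = 5
d (Farouk): max(3, 4, -2) = 4
Q (Hugo): min(5, 4) = 4
start (Farouk): max(0, 4) = 4

4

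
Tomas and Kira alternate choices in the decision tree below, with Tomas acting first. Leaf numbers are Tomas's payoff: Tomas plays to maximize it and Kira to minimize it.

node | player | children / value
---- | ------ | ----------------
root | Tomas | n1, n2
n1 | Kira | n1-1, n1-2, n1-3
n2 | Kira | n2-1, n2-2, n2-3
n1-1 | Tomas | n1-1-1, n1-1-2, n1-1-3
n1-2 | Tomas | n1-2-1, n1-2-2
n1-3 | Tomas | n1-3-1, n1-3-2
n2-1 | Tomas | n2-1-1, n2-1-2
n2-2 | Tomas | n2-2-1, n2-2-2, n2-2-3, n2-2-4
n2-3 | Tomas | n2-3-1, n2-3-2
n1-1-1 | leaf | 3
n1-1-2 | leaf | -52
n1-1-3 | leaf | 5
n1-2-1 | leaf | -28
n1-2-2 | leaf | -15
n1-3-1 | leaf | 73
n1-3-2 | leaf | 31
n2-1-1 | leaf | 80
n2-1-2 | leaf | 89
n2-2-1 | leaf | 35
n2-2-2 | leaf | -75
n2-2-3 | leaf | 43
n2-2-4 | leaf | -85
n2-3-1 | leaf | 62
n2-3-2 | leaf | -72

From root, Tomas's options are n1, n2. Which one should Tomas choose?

n1-1 (Tomas): max(3, -52, 5) = 5
n1-2 (Tomas): max(-28, -15) = -15
n1-3 (Tomas): max(73, 31) = 73
n1 (Kira): min(5, -15, 73) = -15
n2-1 (Tomas): max(80, 89) = 89
n2-2 (Tomas): max(35, -75, 43, -85) = 43
n2-3 (Tomas): max(62, -72) = 62
n2 (Kira): min(89, 43, 62) = 43
root (Tomas): max(-15, 43) = 43
Tomas at root wants the highest of {n1=-15, n2=43}, so chooses n2.

n2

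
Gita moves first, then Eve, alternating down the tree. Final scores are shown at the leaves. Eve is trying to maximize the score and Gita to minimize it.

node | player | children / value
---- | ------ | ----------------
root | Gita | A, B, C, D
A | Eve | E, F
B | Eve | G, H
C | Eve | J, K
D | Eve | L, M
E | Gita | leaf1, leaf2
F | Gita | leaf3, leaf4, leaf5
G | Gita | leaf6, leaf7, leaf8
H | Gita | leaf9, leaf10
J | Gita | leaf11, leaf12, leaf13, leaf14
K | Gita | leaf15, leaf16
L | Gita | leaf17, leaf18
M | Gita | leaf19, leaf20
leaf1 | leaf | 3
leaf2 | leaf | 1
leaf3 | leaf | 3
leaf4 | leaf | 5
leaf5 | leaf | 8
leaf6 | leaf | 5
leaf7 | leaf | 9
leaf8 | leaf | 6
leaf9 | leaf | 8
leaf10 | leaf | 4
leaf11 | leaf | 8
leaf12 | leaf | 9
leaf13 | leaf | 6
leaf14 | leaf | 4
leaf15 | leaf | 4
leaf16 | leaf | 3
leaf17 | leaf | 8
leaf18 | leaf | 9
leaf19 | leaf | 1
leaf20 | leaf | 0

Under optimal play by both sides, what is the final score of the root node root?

E (Gita): min(3, 1) = 1
F (Gita): min(3, 5, 8) = 3
A (Eve): max(1, 3) = 3
G (Gita): min(5, 9, 6) = 5
H (Gita): min(8, 4) = 4
B (Eve): max(5, 4) = 5
J (Gita): min(8, 9, 6, 4) = 4
K (Gita): min(4, 3) = 3
C (Eve): max(4, 3) = 4
L (Gita): min(8, 9) = 8
M (Gita): min(1, 0) = 0
D (Eve): max(8, 0) = 8
root (Gita): min(3, 5, 4, 8) = 3

3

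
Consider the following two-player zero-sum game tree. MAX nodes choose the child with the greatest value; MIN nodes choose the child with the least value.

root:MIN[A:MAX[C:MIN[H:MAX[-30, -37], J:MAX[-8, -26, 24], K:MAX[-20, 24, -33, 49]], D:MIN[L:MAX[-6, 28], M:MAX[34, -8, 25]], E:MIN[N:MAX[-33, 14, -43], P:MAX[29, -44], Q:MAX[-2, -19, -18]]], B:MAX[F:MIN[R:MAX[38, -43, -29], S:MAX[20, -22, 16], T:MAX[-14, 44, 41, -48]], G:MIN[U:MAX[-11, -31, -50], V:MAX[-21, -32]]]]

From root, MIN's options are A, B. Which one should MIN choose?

H (MAX): max(-30, -37) = -30
J (MAX): max(-8, -26, 24) = 24
K (MAX): max(-20, 24, -33, 49) = 49
C (MIN): min(-30, 24, 49) = -30
L (MAX): max(-6, 28) = 28
M (MAX): max(34, -8, 25) = 34
D (MIN): min(28, 34) = 28
N (MAX): max(-33, 14, -43) = 14
P (MAX): max(29, -44) = 29
Q (MAX): max(-2, -19, -18) = -2
E (MIN): min(14, 29, -2) = -2
A (MAX): max(-30, 28, -2) = 28
R (MAX): max(38, -43, -29) = 38
S (MAX): max(20, -22, 16) = 20
T (MAX): max(-14, 44, 41, -48) = 44
F (MIN): min(38, 20, 44) = 20
U (MAX): max(-11, -31, -50) = -11
V (MAX): max(-21, -32) = -21
G (MIN): min(-11, -21) = -21
B (MAX): max(20, -21) = 20
root (MIN): min(28, 20) = 20
MIN at root wants the lowest of {A=28, B=20}, so chooses B.

B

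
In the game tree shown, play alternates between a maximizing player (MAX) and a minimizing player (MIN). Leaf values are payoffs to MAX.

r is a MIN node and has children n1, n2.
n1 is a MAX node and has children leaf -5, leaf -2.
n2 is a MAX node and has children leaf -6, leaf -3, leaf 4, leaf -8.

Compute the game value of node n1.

n1 (MAX): max(-5, -2) = -2

-2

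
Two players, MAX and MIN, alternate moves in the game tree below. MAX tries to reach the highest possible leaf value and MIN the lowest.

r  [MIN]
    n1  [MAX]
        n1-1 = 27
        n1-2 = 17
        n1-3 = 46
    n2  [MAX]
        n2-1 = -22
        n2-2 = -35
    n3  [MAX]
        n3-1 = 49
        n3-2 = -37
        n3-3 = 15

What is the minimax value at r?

-22

n1 (MAX): max(27, 17, 46) = 46
n2 (MAX): max(-22, -35) = -22
n3 (MAX): max(49, -37, 15) = 49
r (MIN): min(46, -22, 49) = -22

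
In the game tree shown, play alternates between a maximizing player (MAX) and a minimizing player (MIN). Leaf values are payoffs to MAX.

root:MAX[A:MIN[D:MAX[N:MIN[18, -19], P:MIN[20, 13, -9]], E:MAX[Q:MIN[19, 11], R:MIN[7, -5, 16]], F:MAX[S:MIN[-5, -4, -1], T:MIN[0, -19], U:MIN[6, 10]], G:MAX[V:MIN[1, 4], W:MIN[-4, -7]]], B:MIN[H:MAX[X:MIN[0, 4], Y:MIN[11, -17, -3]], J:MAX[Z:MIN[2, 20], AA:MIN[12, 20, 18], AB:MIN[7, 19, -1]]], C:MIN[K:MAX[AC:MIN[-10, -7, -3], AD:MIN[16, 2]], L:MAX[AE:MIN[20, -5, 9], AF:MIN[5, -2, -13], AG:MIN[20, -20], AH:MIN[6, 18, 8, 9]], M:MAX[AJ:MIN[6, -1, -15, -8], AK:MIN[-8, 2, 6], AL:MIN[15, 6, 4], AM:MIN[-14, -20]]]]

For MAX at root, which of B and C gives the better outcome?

C

X (MIN): min(0, 4) = 0
Y (MIN): min(11, -17, -3) = -17
H (MAX): max(0, -17) = 0
Z (MIN): min(2, 20) = 2
AA (MIN): min(12, 20, 18) = 12
AB (MIN): min(7, 19, -1) = -1
J (MAX): max(2, 12, -1) = 12
B (MIN): min(0, 12) = 0
AC (MIN): min(-10, -7, -3) = -10
AD (MIN): min(16, 2) = 2
K (MAX): max(-10, 2) = 2
AE (MIN): min(20, -5, 9) = -5
AF (MIN): min(5, -2, -13) = -13
AG (MIN): min(20, -20) = -20
AH (MIN): min(6, 18, 8, 9) = 6
L (MAX): max(-5, -13, -20, 6) = 6
AJ (MIN): min(6, -1, -15, -8) = -15
AK (MIN): min(-8, 2, 6) = -8
AL (MIN): min(15, 6, 4) = 4
AM (MIN): min(-14, -20) = -20
M (MAX): max(-15, -8, 4, -20) = 4
C (MIN): min(2, 6, 4) = 2
MAX prefers the higher value; B=0, C=2. C is better since 2 > 0.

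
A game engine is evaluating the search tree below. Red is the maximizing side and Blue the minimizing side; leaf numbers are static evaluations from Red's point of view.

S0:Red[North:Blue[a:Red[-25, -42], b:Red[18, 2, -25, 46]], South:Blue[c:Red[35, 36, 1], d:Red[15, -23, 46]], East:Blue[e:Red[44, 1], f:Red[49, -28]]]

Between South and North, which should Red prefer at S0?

South

c (Red): max(35, 36, 1) = 36
d (Red): max(15, -23, 46) = 46
South (Blue): min(36, 46) = 36
a (Red): max(-25, -42) = -25
b (Red): max(18, 2, -25, 46) = 46
North (Blue): min(-25, 46) = -25
Red prefers the higher value; South=36, North=-25. South is better since 36 > -25.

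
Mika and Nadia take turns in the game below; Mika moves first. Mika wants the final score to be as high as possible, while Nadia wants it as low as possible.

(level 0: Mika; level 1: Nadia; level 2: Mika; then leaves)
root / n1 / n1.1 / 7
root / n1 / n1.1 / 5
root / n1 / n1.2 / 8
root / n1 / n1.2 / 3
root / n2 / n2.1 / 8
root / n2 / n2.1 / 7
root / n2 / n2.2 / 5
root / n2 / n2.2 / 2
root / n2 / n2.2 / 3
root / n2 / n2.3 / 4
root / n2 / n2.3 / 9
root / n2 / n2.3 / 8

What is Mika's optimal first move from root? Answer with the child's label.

n1

n1.1 (Mika): max(7, 5) = 7
n1.2 (Mika): max(8, 3) = 8
n1 (Nadia): min(7, 8) = 7
n2.1 (Mika): max(8, 7) = 8
n2.2 (Mika): max(5, 2, 3) = 5
n2.3 (Mika): max(4, 9, 8) = 9
n2 (Nadia): min(8, 5, 9) = 5
root (Mika): max(7, 5) = 7
Mika at root wants the highest of {n1=7, n2=5}, so chooses n1.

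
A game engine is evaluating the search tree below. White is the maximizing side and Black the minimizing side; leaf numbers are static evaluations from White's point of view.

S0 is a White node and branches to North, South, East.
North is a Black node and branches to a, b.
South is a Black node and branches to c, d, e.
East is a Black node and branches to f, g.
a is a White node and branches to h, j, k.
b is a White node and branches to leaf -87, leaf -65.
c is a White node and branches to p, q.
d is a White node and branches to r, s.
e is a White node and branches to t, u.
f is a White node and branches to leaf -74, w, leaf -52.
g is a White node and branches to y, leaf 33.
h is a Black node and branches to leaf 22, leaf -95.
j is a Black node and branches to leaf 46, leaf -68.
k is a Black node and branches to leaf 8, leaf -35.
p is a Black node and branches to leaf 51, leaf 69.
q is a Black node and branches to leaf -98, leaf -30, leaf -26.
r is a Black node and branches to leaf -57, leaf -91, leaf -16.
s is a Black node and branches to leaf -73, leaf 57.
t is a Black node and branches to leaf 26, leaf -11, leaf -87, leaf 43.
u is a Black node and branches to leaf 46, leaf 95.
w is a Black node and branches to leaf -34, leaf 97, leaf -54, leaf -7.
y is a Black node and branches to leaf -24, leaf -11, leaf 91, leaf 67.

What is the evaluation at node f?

w (Black): min(-34, 97, -54, -7) = -54
f (White): max(-74, -54, -52) = -52

-52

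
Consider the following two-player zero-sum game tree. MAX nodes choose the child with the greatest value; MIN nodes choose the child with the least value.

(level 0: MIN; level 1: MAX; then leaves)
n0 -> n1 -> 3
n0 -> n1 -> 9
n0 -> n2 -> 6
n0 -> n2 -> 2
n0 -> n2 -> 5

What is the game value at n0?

6

n1 (MAX): max(3, 9) = 9
n2 (MAX): max(6, 2, 5) = 6
n0 (MIN): min(9, 6) = 6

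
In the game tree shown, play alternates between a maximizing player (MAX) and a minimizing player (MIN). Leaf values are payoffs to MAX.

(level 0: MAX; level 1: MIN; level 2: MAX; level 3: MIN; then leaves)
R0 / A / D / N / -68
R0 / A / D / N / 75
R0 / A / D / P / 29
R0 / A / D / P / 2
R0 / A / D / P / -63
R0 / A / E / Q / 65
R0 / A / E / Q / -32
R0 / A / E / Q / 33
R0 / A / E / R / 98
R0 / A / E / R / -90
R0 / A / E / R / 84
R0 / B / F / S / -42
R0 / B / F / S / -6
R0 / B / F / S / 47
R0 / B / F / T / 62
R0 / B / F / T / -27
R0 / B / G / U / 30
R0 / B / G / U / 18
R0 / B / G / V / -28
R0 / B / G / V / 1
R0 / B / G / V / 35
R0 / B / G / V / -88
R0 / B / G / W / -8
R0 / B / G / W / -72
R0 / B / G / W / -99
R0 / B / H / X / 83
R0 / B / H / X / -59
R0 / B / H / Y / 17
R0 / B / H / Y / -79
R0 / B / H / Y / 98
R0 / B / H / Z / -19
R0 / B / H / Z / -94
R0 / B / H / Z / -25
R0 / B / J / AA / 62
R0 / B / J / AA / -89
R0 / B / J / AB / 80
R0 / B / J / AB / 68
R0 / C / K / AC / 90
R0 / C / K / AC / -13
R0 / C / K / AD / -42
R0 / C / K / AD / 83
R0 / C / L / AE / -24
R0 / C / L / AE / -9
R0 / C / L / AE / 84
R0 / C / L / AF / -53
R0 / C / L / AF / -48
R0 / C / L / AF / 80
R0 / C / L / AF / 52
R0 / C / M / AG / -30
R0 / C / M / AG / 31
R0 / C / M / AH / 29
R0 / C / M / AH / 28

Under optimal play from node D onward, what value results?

-63

N (MIN): min(-68, 75) = -68
P (MIN): min(29, 2, -63) = -63
D (MAX): max(-68, -63) = -63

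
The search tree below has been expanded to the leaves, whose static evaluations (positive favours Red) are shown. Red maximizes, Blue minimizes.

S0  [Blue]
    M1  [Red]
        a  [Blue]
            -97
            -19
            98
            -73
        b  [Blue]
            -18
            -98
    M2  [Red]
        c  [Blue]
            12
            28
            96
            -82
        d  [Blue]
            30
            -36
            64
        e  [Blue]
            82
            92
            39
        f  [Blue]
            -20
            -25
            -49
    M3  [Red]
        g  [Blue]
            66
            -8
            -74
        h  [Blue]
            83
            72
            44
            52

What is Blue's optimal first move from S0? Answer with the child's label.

M1

a (Blue): min(-97, -19, 98, -73) = -97
b (Blue): min(-18, -98) = -98
M1 (Red): max(-97, -98) = -97
c (Blue): min(12, 28, 96, -82) = -82
d (Blue): min(30, -36, 64) = -36
e (Blue): min(82, 92, 39) = 39
f (Blue): min(-20, -25, -49) = -49
M2 (Red): max(-82, -36, 39, -49) = 39
g (Blue): min(66, -8, -74) = -74
h (Blue): min(83, 72, 44, 52) = 44
M3 (Red): max(-74, 44) = 44
S0 (Blue): min(-97, 39, 44) = -97
Blue at S0 wants the lowest of {M1=-97, M2=39, M3=44}, so chooses M1.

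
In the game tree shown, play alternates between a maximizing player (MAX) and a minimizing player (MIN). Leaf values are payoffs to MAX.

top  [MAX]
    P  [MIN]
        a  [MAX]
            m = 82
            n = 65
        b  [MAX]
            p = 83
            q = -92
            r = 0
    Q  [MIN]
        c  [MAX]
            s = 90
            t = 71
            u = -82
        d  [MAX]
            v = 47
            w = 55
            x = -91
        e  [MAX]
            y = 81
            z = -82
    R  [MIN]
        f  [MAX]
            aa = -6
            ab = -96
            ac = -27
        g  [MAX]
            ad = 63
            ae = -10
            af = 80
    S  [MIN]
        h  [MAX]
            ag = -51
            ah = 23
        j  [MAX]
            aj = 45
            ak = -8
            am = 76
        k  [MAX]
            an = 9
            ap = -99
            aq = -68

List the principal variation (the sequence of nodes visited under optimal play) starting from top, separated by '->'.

top -> P -> a -> m

a (MAX): max(82, 65) = 82
b (MAX): max(83, -92, 0) = 83
P (MIN): min(82, 83) = 82
c (MAX): max(90, 71, -82) = 90
d (MAX): max(47, 55, -91) = 55
e (MAX): max(81, -82) = 81
Q (MIN): min(90, 55, 81) = 55
f (MAX): max(-6, -96, -27) = -6
g (MAX): max(63, -10, 80) = 80
R (MIN): min(-6, 80) = -6
h (MAX): max(-51, 23) = 23
j (MAX): max(45, -8, 76) = 76
k (MAX): max(9, -99, -68) = 9
S (MIN): min(23, 76, 9) = 9
top (MAX): max(82, 55, -6, 9) = 82
At top, MAX picks P (highest: 82).
At P, MIN picks a (lowest: 82).
At a, MAX picks m (highest: 82).
Terminal value 82.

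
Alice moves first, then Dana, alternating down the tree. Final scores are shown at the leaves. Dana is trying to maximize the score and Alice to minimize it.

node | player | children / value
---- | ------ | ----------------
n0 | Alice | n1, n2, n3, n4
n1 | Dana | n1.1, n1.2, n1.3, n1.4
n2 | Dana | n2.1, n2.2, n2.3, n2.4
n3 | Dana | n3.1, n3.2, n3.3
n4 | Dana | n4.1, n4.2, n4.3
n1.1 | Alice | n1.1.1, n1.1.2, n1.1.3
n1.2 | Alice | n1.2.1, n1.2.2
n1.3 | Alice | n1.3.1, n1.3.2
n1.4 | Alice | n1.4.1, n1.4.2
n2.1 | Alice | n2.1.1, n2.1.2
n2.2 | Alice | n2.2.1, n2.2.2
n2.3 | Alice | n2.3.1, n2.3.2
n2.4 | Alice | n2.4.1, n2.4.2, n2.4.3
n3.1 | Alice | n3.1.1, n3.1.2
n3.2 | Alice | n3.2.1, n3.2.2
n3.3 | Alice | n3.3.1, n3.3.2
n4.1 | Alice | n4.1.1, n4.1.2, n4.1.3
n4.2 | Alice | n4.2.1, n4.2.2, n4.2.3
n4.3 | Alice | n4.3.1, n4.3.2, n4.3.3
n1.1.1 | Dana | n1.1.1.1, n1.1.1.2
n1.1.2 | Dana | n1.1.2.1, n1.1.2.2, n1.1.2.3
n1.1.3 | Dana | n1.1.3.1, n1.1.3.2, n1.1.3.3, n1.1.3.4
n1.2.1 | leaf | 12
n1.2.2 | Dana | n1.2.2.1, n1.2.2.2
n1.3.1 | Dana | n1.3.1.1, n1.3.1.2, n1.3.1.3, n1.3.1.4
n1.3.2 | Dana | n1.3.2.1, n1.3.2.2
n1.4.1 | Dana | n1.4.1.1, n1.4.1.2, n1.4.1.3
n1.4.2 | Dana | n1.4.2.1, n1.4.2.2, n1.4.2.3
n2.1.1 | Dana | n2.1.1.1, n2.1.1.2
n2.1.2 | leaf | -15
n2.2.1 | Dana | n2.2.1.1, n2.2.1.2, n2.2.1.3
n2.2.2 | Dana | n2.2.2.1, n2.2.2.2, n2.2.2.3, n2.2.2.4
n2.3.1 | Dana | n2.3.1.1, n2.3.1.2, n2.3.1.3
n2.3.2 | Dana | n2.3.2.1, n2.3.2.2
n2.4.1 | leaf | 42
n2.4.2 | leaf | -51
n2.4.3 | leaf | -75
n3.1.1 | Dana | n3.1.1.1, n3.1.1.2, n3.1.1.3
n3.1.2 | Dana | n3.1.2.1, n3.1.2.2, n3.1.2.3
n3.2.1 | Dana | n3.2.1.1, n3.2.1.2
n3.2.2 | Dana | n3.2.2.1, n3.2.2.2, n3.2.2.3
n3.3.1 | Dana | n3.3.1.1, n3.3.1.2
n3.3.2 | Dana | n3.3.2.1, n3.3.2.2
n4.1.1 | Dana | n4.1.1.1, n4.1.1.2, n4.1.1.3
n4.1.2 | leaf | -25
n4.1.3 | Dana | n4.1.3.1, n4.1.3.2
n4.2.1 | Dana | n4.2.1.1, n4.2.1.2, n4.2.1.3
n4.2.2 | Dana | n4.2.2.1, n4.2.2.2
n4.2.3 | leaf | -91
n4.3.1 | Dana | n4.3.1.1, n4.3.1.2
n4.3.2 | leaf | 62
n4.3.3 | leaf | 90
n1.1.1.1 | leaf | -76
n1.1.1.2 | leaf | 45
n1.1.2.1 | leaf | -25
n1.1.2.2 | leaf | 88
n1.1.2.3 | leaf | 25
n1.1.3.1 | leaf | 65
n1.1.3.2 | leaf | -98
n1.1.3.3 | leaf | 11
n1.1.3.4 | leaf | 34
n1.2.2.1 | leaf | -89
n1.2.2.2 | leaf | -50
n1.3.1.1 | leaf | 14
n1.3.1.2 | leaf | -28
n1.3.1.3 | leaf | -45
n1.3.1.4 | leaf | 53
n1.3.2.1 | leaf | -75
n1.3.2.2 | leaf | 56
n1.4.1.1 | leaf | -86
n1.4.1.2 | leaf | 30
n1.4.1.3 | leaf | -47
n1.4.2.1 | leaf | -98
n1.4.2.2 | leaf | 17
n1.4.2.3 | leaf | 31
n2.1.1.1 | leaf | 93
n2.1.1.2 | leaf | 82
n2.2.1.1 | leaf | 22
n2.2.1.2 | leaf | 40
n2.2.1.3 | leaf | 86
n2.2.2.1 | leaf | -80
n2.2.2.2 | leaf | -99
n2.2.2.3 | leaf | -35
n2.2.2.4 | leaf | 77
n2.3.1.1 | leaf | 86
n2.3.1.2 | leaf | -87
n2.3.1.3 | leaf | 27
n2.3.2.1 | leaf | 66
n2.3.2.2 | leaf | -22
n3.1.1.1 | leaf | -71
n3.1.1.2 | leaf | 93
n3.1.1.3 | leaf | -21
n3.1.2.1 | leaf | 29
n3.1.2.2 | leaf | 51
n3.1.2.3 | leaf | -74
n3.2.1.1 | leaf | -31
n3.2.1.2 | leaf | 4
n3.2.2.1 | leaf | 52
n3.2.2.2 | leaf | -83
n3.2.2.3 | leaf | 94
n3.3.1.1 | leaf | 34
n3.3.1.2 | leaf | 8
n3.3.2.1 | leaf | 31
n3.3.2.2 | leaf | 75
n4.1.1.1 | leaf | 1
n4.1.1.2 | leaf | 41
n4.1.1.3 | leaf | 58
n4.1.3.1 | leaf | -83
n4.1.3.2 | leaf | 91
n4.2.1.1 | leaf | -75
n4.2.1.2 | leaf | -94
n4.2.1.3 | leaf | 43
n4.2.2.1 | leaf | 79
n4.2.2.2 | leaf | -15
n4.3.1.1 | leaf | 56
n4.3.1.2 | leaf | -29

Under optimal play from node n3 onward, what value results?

51

n3.1.1 (Dana): max(-71, 93, -21) = 93
n3.1.2 (Dana): max(29, 51, -74) = 51
n3.1 (Alice): min(93, 51) = 51
n3.2.1 (Dana): max(-31, 4) = 4
n3.2.2 (Dana): max(52, -83, 94) = 94
n3.2 (Alice): min(4, 94) = 4
n3.3.1 (Dana): max(34, 8) = 34
n3.3.2 (Dana): max(31, 75) = 75
n3.3 (Alice): min(34, 75) = 34
n3 (Dana): max(51, 4, 34) = 51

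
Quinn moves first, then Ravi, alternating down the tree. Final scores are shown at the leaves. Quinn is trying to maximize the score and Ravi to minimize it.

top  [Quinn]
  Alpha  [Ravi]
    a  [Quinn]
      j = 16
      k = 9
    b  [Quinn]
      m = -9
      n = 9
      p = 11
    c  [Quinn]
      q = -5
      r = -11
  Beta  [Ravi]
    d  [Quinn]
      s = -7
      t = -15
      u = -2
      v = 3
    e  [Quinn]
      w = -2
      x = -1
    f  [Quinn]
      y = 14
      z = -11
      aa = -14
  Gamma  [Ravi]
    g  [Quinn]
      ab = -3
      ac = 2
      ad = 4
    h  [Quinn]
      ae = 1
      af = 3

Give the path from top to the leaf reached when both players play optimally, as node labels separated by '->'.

top -> Gamma -> h -> af

a (Quinn): max(16, 9) = 16
b (Quinn): max(-9, 9, 11) = 11
c (Quinn): max(-5, -11) = -5
Alpha (Ravi): min(16, 11, -5) = -5
d (Quinn): max(-7, -15, -2, 3) = 3
e (Quinn): max(-2, -1) = -1
f (Quinn): max(14, -11, -14) = 14
Beta (Ravi): min(3, -1, 14) = -1
g (Quinn): max(-3, 2, 4) = 4
h (Quinn): max(1, 3) = 3
Gamma (Ravi): min(4, 3) = 3
top (Quinn): max(-5, -1, 3) = 3
At top, Quinn picks Gamma (highest: 3).
At Gamma, Ravi picks h (lowest: 3).
At h, Quinn picks af (highest: 3).
Terminal value 3.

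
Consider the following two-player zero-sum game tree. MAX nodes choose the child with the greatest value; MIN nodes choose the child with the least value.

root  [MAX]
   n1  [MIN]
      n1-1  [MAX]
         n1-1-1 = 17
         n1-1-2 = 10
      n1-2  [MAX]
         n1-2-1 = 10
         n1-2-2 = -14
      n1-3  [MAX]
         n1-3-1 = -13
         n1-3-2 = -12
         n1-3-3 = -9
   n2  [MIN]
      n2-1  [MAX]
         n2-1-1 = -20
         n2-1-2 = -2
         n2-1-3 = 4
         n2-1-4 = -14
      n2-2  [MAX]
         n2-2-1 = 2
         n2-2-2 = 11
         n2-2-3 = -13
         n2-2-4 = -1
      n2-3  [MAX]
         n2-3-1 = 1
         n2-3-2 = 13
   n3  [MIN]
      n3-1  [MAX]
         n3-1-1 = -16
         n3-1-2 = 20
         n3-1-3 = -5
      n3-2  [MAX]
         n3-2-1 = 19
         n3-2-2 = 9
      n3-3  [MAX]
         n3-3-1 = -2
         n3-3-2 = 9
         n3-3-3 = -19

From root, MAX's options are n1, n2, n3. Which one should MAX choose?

n1-1 (MAX): max(17, 10) = 17
n1-2 (MAX): max(10, -14) = 10
n1-3 (MAX): max(-13, -12, -9) = -9
n1 (MIN): min(17, 10, -9) = -9
n2-1 (MAX): max(-20, -2, 4, -14) = 4
n2-2 (MAX): max(2, 11, -13, -1) = 11
n2-3 (MAX): max(1, 13) = 13
n2 (MIN): min(4, 11, 13) = 4
n3-1 (MAX): max(-16, 20, -5) = 20
n3-2 (MAX): max(19, 9) = 19
n3-3 (MAX): max(-2, 9, -19) = 9
n3 (MIN): min(20, 19, 9) = 9
root (MAX): max(-9, 4, 9) = 9
MAX at root wants the highest of {n1=-9, n2=4, n3=9}, so chooses n3.

n3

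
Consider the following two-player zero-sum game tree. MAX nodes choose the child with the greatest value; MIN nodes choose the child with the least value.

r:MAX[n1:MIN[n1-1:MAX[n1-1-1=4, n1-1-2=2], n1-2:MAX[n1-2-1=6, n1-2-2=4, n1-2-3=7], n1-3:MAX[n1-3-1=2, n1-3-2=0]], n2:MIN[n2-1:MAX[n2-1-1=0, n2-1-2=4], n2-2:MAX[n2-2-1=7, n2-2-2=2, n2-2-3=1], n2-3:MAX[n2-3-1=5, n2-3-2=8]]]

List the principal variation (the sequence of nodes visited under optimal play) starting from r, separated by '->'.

n1-1 (MAX): max(4, 2) = 4
n1-2 (MAX): max(6, 4, 7) = 7
n1-3 (MAX): max(2, 0) = 2
n1 (MIN): min(4, 7, 2) = 2
n2-1 (MAX): max(0, 4) = 4
n2-2 (MAX): max(7, 2, 1) = 7
n2-3 (MAX): max(5, 8) = 8
n2 (MIN): min(4, 7, 8) = 4
r (MAX): max(2, 4) = 4
At r, MAX picks n2 (highest: 4).
At n2, MIN picks n2-1 (lowest: 4).
At n2-1, MAX picks n2-1-2 (highest: 4).
Terminal value 4.

r -> n2 -> n2-1 -> n2-1-2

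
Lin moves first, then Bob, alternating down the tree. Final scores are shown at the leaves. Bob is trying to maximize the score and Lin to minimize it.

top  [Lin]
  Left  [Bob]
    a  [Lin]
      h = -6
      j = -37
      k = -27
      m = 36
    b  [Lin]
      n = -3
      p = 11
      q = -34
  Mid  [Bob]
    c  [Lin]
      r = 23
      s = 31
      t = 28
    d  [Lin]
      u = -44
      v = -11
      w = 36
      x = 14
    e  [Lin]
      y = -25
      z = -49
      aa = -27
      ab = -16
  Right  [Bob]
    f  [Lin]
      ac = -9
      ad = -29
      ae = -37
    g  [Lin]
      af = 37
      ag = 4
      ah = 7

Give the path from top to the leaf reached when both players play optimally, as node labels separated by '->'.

top -> Left -> b -> q

a (Lin): min(-6, -37, -27, 36) = -37
b (Lin): min(-3, 11, -34) = -34
Left (Bob): max(-37, -34) = -34
c (Lin): min(23, 31, 28) = 23
d (Lin): min(-44, -11, 36, 14) = -44
e (Lin): min(-25, -49, -27, -16) = -49
Mid (Bob): max(23, -44, -49) = 23
f (Lin): min(-9, -29, -37) = -37
g (Lin): min(37, 4, 7) = 4
Right (Bob): max(-37, 4) = 4
top (Lin): min(-34, 23, 4) = -34
At top, Lin picks Left (lowest: -34).
At Left, Bob picks b (highest: -34).
At b, Lin picks q (lowest: -34).
Terminal value -34.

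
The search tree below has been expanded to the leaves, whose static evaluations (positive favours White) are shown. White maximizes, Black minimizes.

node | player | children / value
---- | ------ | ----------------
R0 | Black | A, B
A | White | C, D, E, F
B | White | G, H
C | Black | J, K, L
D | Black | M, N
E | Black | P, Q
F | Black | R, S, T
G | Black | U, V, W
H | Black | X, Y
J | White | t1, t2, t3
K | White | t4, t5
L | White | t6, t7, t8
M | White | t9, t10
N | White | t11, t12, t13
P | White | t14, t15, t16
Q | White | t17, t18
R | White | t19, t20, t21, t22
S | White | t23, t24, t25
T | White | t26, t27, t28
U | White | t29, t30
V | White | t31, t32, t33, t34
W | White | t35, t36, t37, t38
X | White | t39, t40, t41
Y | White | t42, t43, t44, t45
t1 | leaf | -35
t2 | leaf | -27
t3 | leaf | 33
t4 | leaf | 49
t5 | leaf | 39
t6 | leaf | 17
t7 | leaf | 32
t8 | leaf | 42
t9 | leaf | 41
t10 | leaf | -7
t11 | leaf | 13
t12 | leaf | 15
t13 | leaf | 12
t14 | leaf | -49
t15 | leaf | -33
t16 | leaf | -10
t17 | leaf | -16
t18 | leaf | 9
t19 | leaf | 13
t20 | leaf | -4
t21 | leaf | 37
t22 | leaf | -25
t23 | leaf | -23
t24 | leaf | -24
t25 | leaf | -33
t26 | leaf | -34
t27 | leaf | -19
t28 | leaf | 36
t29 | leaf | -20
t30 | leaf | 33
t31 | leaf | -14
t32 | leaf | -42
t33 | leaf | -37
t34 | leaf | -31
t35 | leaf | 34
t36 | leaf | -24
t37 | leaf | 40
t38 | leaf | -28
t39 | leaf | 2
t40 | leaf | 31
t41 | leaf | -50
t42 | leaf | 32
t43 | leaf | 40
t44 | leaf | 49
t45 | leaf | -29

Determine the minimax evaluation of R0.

J (White): max(-35, -27, 33) = 33
K (White): max(49, 39) = 49
L (White): max(17, 32, 42) = 42
C (Black): min(33, 49, 42) = 33
M (White): max(41, -7) = 41
N (White): max(13, 15, 12) = 15
D (Black): min(41, 15) = 15
P (White): max(-49, -33, -10) = -10
Q (White): max(-16, 9) = 9
E (Black): min(-10, 9) = -10
R (White): max(13, -4, 37, -25) = 37
S (White): max(-23, -24, -33) = -23
T (White): max(-34, -19, 36) = 36
F (Black): min(37, -23, 36) = -23
A (White): max(33, 15, -10, -23) = 33
U (White): max(-20, 33) = 33
V (White): max(-14, -42, -37, -31) = -14
W (White): max(34, -24, 40, -28) = 40
G (Black): min(33, -14, 40) = -14
X (White): max(2, 31, -50) = 31
Y (White): max(32, 40, 49, -29) = 49
H (Black): min(31, 49) = 31
B (White): max(-14, 31) = 31
R0 (Black): min(33, 31) = 31

31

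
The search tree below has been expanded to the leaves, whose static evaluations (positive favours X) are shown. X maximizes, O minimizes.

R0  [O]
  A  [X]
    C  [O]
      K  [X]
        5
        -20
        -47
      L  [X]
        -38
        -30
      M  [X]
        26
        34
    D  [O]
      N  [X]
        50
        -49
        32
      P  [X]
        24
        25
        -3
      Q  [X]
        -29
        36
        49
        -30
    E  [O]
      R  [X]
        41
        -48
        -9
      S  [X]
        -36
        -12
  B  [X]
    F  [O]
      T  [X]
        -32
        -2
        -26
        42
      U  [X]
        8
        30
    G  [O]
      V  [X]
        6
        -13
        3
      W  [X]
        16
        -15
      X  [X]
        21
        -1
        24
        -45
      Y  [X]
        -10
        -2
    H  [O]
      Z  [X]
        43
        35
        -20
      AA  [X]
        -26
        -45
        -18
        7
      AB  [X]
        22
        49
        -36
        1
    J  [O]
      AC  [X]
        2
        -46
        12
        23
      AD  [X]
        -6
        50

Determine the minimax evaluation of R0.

K (X): max(5, -20, -47) = 5
L (X): max(-38, -30) = -30
M (X): max(26, 34) = 34
C (O): min(5, -30, 34) = -30
N (X): max(50, -49, 32) = 50
P (X): max(24, 25, -3) = 25
Q (X): max(-29, 36, 49, -30) = 49
D (O): min(50, 25, 49) = 25
R (X): max(41, -48, -9) = 41
S (X): max(-36, -12) = -12
E (O): min(41, -12) = -12
A (X): max(-30, 25, -12) = 25
T (X): max(-32, -2, -26, 42) = 42
U (X): max(8, 30) = 30
F (O): min(42, 30) = 30
V (X): max(6, -13, 3) = 6
W (X): max(16, -15) = 16
X (X): max(21, -1, 24, -45) = 24
Y (X): max(-10, -2) = -2
G (O): min(6, 16, 24, -2) = -2
Z (X): max(43, 35, -20) = 43
AA (X): max(-26, -45, -18, 7) = 7
AB (X): max(22, 49, -36, 1) = 49
H (O): min(43, 7, 49) = 7
AC (X): max(2, -46, 12, 23) = 23
AD (X): max(-6, 50) = 50
J (O): min(23, 50) = 23
B (X): max(30, -2, 7, 23) = 30
R0 (O): min(25, 30) = 25

25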